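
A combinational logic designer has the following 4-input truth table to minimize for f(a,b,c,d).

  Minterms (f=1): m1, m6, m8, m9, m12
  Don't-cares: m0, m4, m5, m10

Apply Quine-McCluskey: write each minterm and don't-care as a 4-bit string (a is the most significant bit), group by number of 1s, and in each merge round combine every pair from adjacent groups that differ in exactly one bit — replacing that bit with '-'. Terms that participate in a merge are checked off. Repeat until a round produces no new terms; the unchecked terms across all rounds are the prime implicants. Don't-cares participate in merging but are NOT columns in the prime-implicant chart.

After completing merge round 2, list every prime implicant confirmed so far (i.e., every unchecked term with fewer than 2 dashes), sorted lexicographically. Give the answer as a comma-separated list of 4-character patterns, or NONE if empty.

[col 0] 0000*, 0001*, 0100*, 0101*, 0110*, 1000*, 1001*, 1010*, 1100*
[col 1] -000*, -001*, -100*, 0-00*, 0-01*, 000-*, 01-0, 010-*, 1-00*, 10-0, 100-*
[col 2] --00, -00-, 0-0-
Prime implicants: --00, -00-, 0-0-, 01-0, 10-0

01-0, 10-0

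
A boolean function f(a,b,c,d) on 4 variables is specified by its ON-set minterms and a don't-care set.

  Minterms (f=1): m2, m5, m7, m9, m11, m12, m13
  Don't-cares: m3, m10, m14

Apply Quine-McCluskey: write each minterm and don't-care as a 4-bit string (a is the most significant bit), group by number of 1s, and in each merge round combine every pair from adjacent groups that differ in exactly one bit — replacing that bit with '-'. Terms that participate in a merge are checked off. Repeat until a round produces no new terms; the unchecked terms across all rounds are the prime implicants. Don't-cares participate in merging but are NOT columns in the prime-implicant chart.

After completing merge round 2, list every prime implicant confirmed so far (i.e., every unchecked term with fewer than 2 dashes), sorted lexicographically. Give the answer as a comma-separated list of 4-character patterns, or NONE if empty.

size-2^0 implicants → 0010(✓)  0011(✓)  0101(✓)  0111(✓)  1001(✓)  1010(✓)  1011(✓)  1100(✓)  1101(✓)  1110(✓)
size-2^1 implicants → -010(✓)  -011(✓)  -101  0-11  001-(✓)  01-1  1-01  1-10  10-1  101-(✓)  11-0  110-
size-2^2 implicants → -01-
Unchecked terms (primes): -01-, -101, 0-11, 01-1, 1-01, 1-10, 10-1, 11-0, 110-

-101, 0-11, 01-1, 1-01, 1-10, 10-1, 11-0, 110-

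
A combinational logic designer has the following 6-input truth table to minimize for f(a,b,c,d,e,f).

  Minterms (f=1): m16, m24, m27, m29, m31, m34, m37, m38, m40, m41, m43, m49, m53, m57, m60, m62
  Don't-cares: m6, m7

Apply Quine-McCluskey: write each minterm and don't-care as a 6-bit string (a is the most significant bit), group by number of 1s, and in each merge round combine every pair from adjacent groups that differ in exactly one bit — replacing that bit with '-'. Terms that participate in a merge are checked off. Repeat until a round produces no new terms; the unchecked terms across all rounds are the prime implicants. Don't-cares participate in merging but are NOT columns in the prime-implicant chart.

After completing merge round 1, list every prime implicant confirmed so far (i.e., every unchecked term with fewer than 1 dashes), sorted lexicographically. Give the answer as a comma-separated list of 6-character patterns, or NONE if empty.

NONE

[col 0] 000110*, 000111*, 010000*, 011000*, 011011*, 011101*, 011111*, 100010*, 100101*, 100110*, 101000*, 101001*, 101011*, 110001*, 110101*, 111001*, 111100*, 111110*
[col 1] -00110, 00011-, 01-000, 011-11, 0111-1, 1-0101, 1-1001, 100-10, 1010-1, 10100-, 11-001, 110-01, 1111-0
Prime implicants: -00110, 00011-, 01-000, 011-11, 0111-1, 1-0101, 1-1001, 100-10, 1010-1, 10100-, 11-001, 110-01, 1111-0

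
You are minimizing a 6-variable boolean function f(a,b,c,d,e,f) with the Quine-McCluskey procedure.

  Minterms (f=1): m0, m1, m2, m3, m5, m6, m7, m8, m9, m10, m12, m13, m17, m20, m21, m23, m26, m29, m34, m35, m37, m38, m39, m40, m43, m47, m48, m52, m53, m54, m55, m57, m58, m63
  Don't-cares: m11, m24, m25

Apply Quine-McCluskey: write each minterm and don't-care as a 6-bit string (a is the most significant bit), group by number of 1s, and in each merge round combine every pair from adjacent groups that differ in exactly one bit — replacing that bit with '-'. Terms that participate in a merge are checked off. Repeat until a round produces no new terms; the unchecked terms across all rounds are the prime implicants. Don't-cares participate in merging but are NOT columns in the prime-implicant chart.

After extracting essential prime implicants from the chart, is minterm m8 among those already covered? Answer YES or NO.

Round 0: 000000✓ 000001✓ 000010✓ 000011✓ 000101✓ 000110✓ 000111✓ 001000✓ 001001✓ 001010✓ 001011✓ 001100✓ 001101✓ 010001✓ 010100✓ 010101✓ 010111✓ 011000✓ 011001✓ 011010✓ 011101✓ 100010✓ 100011✓ 100101✓ 100110✓ 100111✓ 101000✓ 101011✓ 101111✓ 110000✓ 110100✓ 110101✓ 110110✓ 110111✓ 111001✓ 111010✓ 111111✓
Round 1: -00010✓ -00011✓ -00101✓ -00110✓ -00111✓ -01000 -01011✓ -10100✓ -10101✓ -10111✓ -11001 -11010 0-0001✓ 0-0101✓ 0-0111✓ 0-1000✓ 0-1001✓ 0-1010✓ 0-1101✓ 00-000✓ 00-001✓ 00-010✓ 00-011✓ 00-101✓ 000-01✓ 000-10✓ 000-11✓ 0000-0✓ 0000-1✓ 00000-✓ 00001-✓ 0001-1✓ 00011-✓ 001-00✓ 001-01✓ 0010-0✓ 0010-1✓ 00100-✓ 00101-✓ 00110-✓ 01-001✓ 01-101✓ 010-01✓ 0101-1✓ 01010-✓ 011-01✓ 0110-0✓ 01100-✓ 1-0101✓ 1-0110✓ 1-0111✓ 1-1111✓ 10-011✓ 10-111✓ 100-10✓ 100-11✓ 10001-✓ 1001-1✓ 10011-✓ 101-11✓ 11-111✓ 110-00 1101-0✓ 1101-1✓ 11010-✓ 11011-✓
Round 2: --0101✓ --0111✓ -0-011 -00-10✓ -00-11✓ -0001-✓ -001-1✓ -0011-✓ -101-1✓ -1010- 0--001✓ 0--101✓ 0-0-01✓ 0-01-1✓ 0-1-01✓ 0-10-0 0-100- 00--01✓ 00-0-0✓ 00-0-1✓ 00-00-✓ 00-01-✓ 000--1 000-1-✓ 0000--✓ 001-0- 0010--✓ 01--01✓ 1--111 1-01-1✓ 1-011- 10--11 100-1-✓ 1101--
Round 3: --01-1 -00-1- 0---01 00-0--
PIs = {--01-1, -0-011, -00-1-, -01000, -1010-, -11001, -11010, 0---01, 0-10-0, 0-100-, 00-0--, 000--1, 001-0-, 1--111, 1-011-, 10--11, 110-00, 1101--}
Coverage chart:
  m0: 00-0-- ←essential
  m1: 0---01,00-0--,000--1
  m2: -00-1-,00-0--
  m3: -0-011,-00-1-,00-0--,000--1
  m5: --01-1,0---01,000--1
  m6: -00-1- ←essential
  m7: --01-1,-00-1-,000--1
  m8: -01000,0-10-0,0-100-,00-0--,001-0-
  m9: 0---01,0-100-,00-0--,001-0-
  m10: 0-10-0,00-0--
  m12: 001-0- ←essential
  m13: 0---01,001-0-
  m17: 0---01 ←essential
  m20: -1010- ←essential
  m21: --01-1,-1010-,0---01
  m23: --01-1 ←essential
  m26: -11010,0-10-0
  m29: 0---01 ←essential
  m34: -00-1- ←essential
  m35: -0-011,-00-1-,10--11
  m37: --01-1 ←essential
  m38: -00-1-,1-011-
  m39: --01-1,-00-1-,1--111,1-011-,10--11
  m40: -01000 ←essential
  m43: -0-011,10--11
  m47: 1--111,10--11
  m48: 110-00 ←essential
  m52: -1010-,110-00,1101--
  m53: --01-1,-1010-,1101--
  m54: 1-011-,1101--
  m55: --01-1,1--111,1-011-,1101--
  m57: -11001 ←essential
  m58: -11010 ←essential
  m63: 1--111 ←essential
Essential: --01-1, -00-1-, -01000, -1010-, -11001, -11010, 0---01, 00-0--, 001-0-, 1--111, 110-00

YES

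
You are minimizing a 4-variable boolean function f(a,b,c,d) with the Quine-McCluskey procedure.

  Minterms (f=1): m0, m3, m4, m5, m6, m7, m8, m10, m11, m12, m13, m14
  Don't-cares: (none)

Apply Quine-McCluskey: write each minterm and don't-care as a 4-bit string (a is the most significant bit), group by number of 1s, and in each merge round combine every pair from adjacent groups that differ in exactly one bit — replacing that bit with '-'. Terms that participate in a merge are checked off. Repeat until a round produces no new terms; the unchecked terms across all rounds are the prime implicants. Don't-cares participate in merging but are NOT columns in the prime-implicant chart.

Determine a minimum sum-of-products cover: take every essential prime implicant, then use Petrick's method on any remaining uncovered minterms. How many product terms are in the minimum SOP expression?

size-2^0 implicants → 0000(✓)  0011(✓)  0100(✓)  0101(✓)  0110(✓)  0111(✓)  1000(✓)  1010(✓)  1011(✓)  1100(✓)  1101(✓)  1110(✓)
size-2^1 implicants → -000(✓)  -011  -100(✓)  -101(✓)  -110(✓)  0-00(✓)  0-11  01-0(✓)  01-1(✓)  010-(✓)  011-(✓)  1-00(✓)  1-10(✓)  10-0(✓)  101-  11-0(✓)  110-(✓)
size-2^2 implicants → --00  -1-0  -10-  01--  1--0
Unchecked terms (primes): --00, -011, -1-0, -10-, 0-11, 01--, 1--0, 101-
Minterm coverage:
  m0 ⊆ --00 [E]
  m3 ⊆ -011,0-11
  m4 ⊆ --00,-1-0,-10-,01--
  m5 ⊆ -10-,01--
  m6 ⊆ -1-0,01--
  m7 ⊆ 0-11,01--
  m8 ⊆ --00,1--0
  m10 ⊆ 1--0,101-
  m11 ⊆ -011,101-
  m12 ⊆ --00,-1-0,-10-,1--0
  m13 ⊆ -10- [E]
  m14 ⊆ -1-0,1--0
E = {--00, -10-}
Petrick residual → -011, 01--, 1--0
Cover = c'd' + b'cd + bc' + a'b + ad'  |cover|=5

5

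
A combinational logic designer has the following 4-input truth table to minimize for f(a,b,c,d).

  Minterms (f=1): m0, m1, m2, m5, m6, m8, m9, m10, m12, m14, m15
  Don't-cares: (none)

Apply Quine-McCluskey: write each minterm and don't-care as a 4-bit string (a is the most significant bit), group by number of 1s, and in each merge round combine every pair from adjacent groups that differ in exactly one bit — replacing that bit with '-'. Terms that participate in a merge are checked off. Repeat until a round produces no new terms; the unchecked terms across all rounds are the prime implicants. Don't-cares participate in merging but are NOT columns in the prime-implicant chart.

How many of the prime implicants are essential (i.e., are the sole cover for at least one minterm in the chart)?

5

[col 0] 0000*, 0001*, 0010*, 0101*, 0110*, 1000*, 1001*, 1010*, 1100*, 1110*, 1111*
[col 1] -000*, -001*, -010*, -110*, 0-01, 0-10*, 00-0*, 000-*, 1-00*, 1-10*, 10-0*, 100-*, 11-0*, 111-
[col 2] --10, -0-0, -00-, 1--0
Prime implicants: --10, -0-0, -00-, 0-01, 1--0, 111-
PI chart (minterm → PIs covering it):
  0 | -0-0,-00-
  1 | -00-,0-01
  2 | --10,-0-0
  5 | 0-01  (sole → essential)
  6 | --10  (sole → essential)
  8 | -0-0,-00-,1--0
  9 | -00-  (sole → essential)
  10 | --10,-0-0,1--0
  12 | 1--0  (sole → essential)
  14 | --10,1--0,111-
  15 | 111-  (sole → essential)
Essential prime implicants: --10, -00-, 0-01, 1--0, 111-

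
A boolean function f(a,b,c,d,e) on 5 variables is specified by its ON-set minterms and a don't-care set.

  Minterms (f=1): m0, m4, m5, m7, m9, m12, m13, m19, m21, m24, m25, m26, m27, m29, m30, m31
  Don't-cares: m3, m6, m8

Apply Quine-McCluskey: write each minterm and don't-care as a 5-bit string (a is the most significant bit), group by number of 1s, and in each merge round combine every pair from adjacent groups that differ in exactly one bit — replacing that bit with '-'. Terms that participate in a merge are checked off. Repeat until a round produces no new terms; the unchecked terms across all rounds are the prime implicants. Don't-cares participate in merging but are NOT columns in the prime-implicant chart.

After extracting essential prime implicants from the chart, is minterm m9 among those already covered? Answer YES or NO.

[col 0] 00000*, 00011*, 00100*, 00101*, 00110*, 00111*, 01000*, 01001*, 01100*, 01101*, 10011*, 10101*, 11000*, 11001*, 11010*, 11011*, 11101*, 11110*, 11111*
[col 1] -0011, -0101*, -1000*, -1001*, -1101*, 0-000*, 0-100*, 0-101*, 00-00*, 00-11, 001-0*, 001-1*, 0010-*, 0011-*, 01-00*, 01-01*, 0100-*, 0110-*, 1-011, 1-101*, 11-01*, 11-10*, 11-11*, 110-0*, 110-1*, 1100-*, 1101-*, 111-1*, 1111-*
[col 2] --101, -1-01, -100-, 0--00, 0-10-, 001--, 01-0-, 11--1, 11-1-, 110--
Prime implicants: --101, -0011, -1-01, -100-, 0--00, 0-10-, 00-11, 001--, 01-0-, 1-011, 11--1, 11-1-, 110--
PI chart (minterm → PIs covering it):
  0 | 0--00  (sole → essential)
  4 | 0--00,0-10-,001--
  5 | --101,0-10-,001--
  7 | 00-11,001--
  9 | -1-01,-100-,01-0-
  12 | 0--00,0-10-,01-0-
  13 | --101,-1-01,0-10-,01-0-
  19 | -0011,1-011
  21 | --101  (sole → essential)
  24 | -100-,110--
  25 | -1-01,-100-,11--1,110--
  26 | 11-1-,110--
  27 | 1-011,11--1,11-1-,110--
  29 | --101,-1-01,11--1
  30 | 11-1-  (sole → essential)
  31 | 11--1,11-1-
Essential prime implicants: --101, 0--00, 11-1-

NO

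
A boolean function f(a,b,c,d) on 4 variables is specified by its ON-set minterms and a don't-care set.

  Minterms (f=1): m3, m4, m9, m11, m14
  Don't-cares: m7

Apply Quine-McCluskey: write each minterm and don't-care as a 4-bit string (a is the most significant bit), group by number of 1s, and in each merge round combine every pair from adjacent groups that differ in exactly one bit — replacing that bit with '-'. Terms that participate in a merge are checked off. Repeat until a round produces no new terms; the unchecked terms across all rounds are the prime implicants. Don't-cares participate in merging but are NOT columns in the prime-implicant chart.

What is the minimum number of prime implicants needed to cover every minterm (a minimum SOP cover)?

Round 0: 0011✓ 0100 0111✓ 1001✓ 1011✓ 1110
Round 1: -011 0-11 10-1
PIs = {-011, 0-11, 0100, 10-1, 1110}
Coverage chart:
  m3: -011,0-11
  m4: 0100 ←essential
  m9: 10-1 ←essential
  m11: -011,10-1
  m14: 1110 ←essential
Essential: 0100, 10-1, 1110
Petrick residual → -011
Min cover (4 terms): b'cd + a'bc'd' + ab'd + abcd'

4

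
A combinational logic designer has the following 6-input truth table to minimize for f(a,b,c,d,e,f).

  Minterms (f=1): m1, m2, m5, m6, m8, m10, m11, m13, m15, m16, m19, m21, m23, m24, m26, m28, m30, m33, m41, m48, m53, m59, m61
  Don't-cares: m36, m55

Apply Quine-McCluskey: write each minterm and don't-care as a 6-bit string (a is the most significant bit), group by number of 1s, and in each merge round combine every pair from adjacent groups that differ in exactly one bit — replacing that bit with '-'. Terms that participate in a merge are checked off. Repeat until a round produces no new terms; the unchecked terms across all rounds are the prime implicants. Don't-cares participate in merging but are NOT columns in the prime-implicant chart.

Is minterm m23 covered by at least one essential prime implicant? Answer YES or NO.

YES

Round 0: 000001✓ 000010✓ 000101✓ 000110✓ 001000✓ 001010✓ 001011✓ 001101✓ 001111✓ 010000✓ 010011✓ 010101✓ 010111✓ 011000✓ 011010✓ 011100✓ 011110✓ 100001✓ 100100 101001✓ 110000✓ 110101✓ 110111✓ 111011 111101✓
Round 1: -00001 -10000 -10101✓ -10111✓ 0-0101 0-1000✓ 0-1010✓ 00-010 00-101 000-01 000-10 001-11 0010-0✓ 00101- 0011-1 01-000 010-11 0101-1✓ 011-00✓ 011-10✓ 0110-0✓ 0111-0✓ 10-001 11-101 1101-1✓
Round 2: -101-1 0-10-0 011--0
PIs = {-00001, -10000, -101-1, 0-0101, 0-10-0, 00-010, 00-101, 000-01, 000-10, 001-11, 00101-, 0011-1, 01-000, 010-11, 011--0, 10-001, 100100, 11-101, 111011}
Coverage chart:
  m1: -00001,000-01
  m2: 00-010,000-10
  m5: 0-0101,00-101,000-01
  m6: 000-10 ←essential
  m8: 0-10-0 ←essential
  m10: 0-10-0,00-010,00101-
  m11: 001-11,00101-
  m13: 00-101,0011-1
  m15: 001-11,0011-1
  m16: -10000,01-000
  m19: 010-11 ←essential
  m21: -101-1,0-0101
  m23: -101-1,010-11
  m24: 0-10-0,01-000,011--0
  m26: 0-10-0,011--0
  m28: 011--0 ←essential
  m30: 011--0 ←essential
  m33: -00001,10-001
  m41: 10-001 ←essential
  m48: -10000 ←essential
  m53: -101-1,11-101
  m59: 111011 ←essential
  m61: 11-101 ←essential
Essential: -10000, 0-10-0, 000-10, 010-11, 011--0, 10-001, 11-101, 111011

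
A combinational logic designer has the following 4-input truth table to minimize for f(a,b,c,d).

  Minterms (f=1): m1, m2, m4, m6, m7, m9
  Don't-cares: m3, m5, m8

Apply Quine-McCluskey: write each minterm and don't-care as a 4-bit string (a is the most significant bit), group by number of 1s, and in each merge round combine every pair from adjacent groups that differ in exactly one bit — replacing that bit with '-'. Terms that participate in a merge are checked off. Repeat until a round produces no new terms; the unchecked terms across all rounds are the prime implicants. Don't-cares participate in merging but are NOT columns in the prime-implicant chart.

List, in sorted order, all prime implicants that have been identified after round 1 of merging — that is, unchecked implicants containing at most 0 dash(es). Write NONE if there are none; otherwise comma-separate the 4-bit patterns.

Round 0: 0001✓ 0010✓ 0011✓ 0100✓ 0101✓ 0110✓ 0111✓ 1000✓ 1001✓
Round 1: -001 0-01✓ 0-10✓ 0-11✓ 00-1✓ 001-✓ 01-0✓ 01-1✓ 010-✓ 011-✓ 100-
Round 2: 0--1 0-1- 01--
PIs = {-001, 0--1, 0-1-, 01--, 100-}

NONE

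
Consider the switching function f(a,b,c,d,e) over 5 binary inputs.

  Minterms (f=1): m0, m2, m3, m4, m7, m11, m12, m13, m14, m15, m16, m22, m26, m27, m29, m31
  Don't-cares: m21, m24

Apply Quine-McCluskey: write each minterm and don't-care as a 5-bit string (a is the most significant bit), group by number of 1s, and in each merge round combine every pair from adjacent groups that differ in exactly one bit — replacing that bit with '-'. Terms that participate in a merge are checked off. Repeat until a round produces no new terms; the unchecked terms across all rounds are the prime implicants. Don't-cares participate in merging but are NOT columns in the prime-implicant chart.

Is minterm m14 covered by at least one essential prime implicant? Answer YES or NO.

[col 0] 00000*, 00010*, 00011*, 00100*, 00111*, 01011*, 01100*, 01101*, 01110*, 01111*, 10000*, 10101*, 10110, 11000*, 11010*, 11011*, 11101*, 11111*
[col 1] -0000, -1011*, -1101*, -1111*, 0-011*, 0-100, 0-111*, 00-00, 00-11*, 000-0, 0001-, 01-11*, 011-0*, 011-1*, 0110-*, 0111-*, 1-000, 1-101, 11-11*, 110-0, 1101-, 111-1*
[col 2] -1-11, -11-1, 0--11, 011--
Prime implicants: -0000, -1-11, -11-1, 0--11, 0-100, 00-00, 000-0, 0001-, 011--, 1-000, 1-101, 10110, 110-0, 1101-
PI chart (minterm → PIs covering it):
  0 | -0000,00-00,000-0
  2 | 000-0,0001-
  3 | 0--11,0001-
  4 | 0-100,00-00
  7 | 0--11  (sole → essential)
  11 | -1-11,0--11
  12 | 0-100,011--
  13 | -11-1,011--
  14 | 011--  (sole → essential)
  15 | -1-11,-11-1,0--11,011--
  16 | -0000,1-000
  22 | 10110  (sole → essential)
  26 | 110-0,1101-
  27 | -1-11,1101-
  29 | -11-1,1-101
  31 | -1-11,-11-1
Essential prime implicants: 0--11, 011--, 10110

YES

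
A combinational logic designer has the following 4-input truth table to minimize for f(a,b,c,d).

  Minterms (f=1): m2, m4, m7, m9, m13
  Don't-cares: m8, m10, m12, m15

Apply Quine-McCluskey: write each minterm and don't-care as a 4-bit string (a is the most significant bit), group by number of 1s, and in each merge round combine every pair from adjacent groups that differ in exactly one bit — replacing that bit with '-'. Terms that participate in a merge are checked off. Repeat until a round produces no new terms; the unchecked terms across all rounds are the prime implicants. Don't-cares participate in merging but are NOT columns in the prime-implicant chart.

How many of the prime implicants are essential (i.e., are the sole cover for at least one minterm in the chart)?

size-2^0 implicants → 0010(✓)  0100(✓)  0111(✓)  1000(✓)  1001(✓)  1010(✓)  1100(✓)  1101(✓)  1111(✓)
size-2^1 implicants → -010  -100  -111  1-00(✓)  1-01(✓)  10-0  100-(✓)  11-1  110-(✓)
size-2^2 implicants → 1-0-
Unchecked terms (primes): -010, -100, -111, 1-0-, 10-0, 11-1
Minterm coverage:
  m2 ⊆ -010 [E]
  m4 ⊆ -100 [E]
  m7 ⊆ -111 [E]
  m9 ⊆ 1-0- [E]
  m13 ⊆ 1-0-,11-1
E = {-010, -100, -111, 1-0-}

4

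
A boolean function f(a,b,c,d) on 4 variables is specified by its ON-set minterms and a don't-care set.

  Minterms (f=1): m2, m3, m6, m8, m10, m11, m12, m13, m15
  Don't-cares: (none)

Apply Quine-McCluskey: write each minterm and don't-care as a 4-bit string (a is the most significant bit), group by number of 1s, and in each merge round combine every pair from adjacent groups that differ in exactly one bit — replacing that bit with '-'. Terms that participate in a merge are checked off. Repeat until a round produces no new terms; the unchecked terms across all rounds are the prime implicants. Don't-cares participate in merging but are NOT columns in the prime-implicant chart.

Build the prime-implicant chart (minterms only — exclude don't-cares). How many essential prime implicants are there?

Round 0: 0010✓ 0011✓ 0110✓ 1000✓ 1010✓ 1011✓ 1100✓ 1101✓ 1111✓
Round 1: -010✓ -011✓ 0-10 001-✓ 1-00 1-11 10-0 101-✓ 11-1 110-
Round 2: -01-
PIs = {-01-, 0-10, 1-00, 1-11, 10-0, 11-1, 110-}
Coverage chart:
  m2: -01-,0-10
  m3: -01- ←essential
  m6: 0-10 ←essential
  m8: 1-00,10-0
  m10: -01-,10-0
  m11: -01-,1-11
  m12: 1-00,110-
  m13: 11-1,110-
  m15: 1-11,11-1
Essential: -01-, 0-10

2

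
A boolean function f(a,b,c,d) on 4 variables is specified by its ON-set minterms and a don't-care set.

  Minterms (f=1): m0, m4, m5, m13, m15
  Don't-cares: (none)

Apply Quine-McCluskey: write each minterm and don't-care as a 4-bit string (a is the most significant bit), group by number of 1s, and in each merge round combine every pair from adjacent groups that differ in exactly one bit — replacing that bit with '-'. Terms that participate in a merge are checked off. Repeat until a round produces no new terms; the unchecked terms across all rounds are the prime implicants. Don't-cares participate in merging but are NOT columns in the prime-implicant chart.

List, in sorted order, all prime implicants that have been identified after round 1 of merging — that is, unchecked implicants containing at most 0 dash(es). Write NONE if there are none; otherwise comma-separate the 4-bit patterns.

size-2^0 implicants → 0000(✓)  0100(✓)  0101(✓)  1101(✓)  1111(✓)
size-2^1 implicants → -101  0-00  010-  11-1
Unchecked terms (primes): -101, 0-00, 010-, 11-1

NONE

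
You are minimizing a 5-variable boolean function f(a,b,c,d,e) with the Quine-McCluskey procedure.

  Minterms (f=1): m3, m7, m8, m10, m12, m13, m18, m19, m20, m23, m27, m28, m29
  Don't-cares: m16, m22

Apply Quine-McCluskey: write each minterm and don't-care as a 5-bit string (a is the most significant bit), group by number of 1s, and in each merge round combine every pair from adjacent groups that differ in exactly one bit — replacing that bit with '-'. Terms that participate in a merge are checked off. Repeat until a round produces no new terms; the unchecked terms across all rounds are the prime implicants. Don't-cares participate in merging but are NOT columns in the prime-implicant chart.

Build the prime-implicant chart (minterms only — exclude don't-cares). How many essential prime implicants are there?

size-2^0 implicants → 00011(✓)  00111(✓)  01000(✓)  01010(✓)  01100(✓)  01101(✓)  10000(✓)  10010(✓)  10011(✓)  10100(✓)  10110(✓)  10111(✓)  11011(✓)  11100(✓)  11101(✓)
size-2^1 implicants → -0011(✓)  -0111(✓)  -1100(✓)  -1101(✓)  00-11(✓)  01-00  010-0  0110-(✓)  1-011  1-100  10-00(✓)  10-10(✓)  10-11(✓)  100-0(✓)  1001-(✓)  101-0(✓)  1011-(✓)  1110-(✓)
size-2^2 implicants → -0-11  -110-  10--0  10-1-
Unchecked terms (primes): -0-11, -110-, 01-00, 010-0, 1-011, 1-100, 10--0, 10-1-
Minterm coverage:
  m3 ⊆ -0-11 [E]
  m7 ⊆ -0-11 [E]
  m8 ⊆ 01-00,010-0
  m10 ⊆ 010-0 [E]
  m12 ⊆ -110-,01-00
  m13 ⊆ -110- [E]
  m18 ⊆ 10--0,10-1-
  m19 ⊆ -0-11,1-011,10-1-
  m20 ⊆ 1-100,10--0
  m23 ⊆ -0-11,10-1-
  m27 ⊆ 1-011 [E]
  m28 ⊆ -110-,1-100
  m29 ⊆ -110- [E]
E = {-0-11, -110-, 010-0, 1-011}

4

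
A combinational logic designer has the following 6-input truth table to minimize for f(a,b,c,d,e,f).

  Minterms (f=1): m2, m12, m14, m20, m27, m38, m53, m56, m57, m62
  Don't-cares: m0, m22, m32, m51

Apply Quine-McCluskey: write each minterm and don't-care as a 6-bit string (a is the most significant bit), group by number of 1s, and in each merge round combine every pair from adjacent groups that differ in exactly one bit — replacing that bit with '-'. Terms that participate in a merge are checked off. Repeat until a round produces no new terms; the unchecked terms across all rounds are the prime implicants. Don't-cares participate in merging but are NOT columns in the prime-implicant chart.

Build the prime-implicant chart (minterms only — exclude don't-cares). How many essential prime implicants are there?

8

size-2^0 implicants → 000000(✓)  000010(✓)  001100(✓)  001110(✓)  010100(✓)  010110(✓)  011011  100000(✓)  100110  110011  110101  111000(✓)  111001(✓)  111110
size-2^1 implicants → -00000  0000-0  0011-0  0101-0  11100-
Unchecked terms (primes): -00000, 0000-0, 0011-0, 0101-0, 011011, 100110, 110011, 110101, 11100-, 111110
Minterm coverage:
  m2 ⊆ 0000-0 [E]
  m12 ⊆ 0011-0 [E]
  m14 ⊆ 0011-0 [E]
  m20 ⊆ 0101-0 [E]
  m27 ⊆ 011011 [E]
  m38 ⊆ 100110 [E]
  m53 ⊆ 110101 [E]
  m56 ⊆ 11100- [E]
  m57 ⊆ 11100- [E]
  m62 ⊆ 111110 [E]
E = {0000-0, 0011-0, 0101-0, 011011, 100110, 110101, 11100-, 111110}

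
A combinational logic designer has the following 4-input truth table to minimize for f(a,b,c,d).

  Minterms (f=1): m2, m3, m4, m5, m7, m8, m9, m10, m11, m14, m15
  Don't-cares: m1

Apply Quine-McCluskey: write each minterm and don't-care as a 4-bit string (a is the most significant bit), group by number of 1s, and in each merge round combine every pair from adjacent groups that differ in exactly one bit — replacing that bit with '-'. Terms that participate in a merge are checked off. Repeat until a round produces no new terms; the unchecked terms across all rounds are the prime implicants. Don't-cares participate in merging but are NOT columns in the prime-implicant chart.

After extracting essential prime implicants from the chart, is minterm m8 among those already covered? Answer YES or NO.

YES

[col 0] 0001*, 0010*, 0011*, 0100*, 0101*, 0111*, 1000*, 1001*, 1010*, 1011*, 1110*, 1111*
[col 1] -001*, -010*, -011*, -111*, 0-01*, 0-11*, 00-1*, 001-*, 01-1*, 010-, 1-10*, 1-11*, 10-0*, 10-1*, 100-*, 101-*, 111-*
[col 2] --11, -0-1, -01-, 0--1, 1-1-, 10--
Prime implicants: --11, -0-1, -01-, 0--1, 010-, 1-1-, 10--
PI chart (minterm → PIs covering it):
  2 | -01-  (sole → essential)
  3 | --11,-0-1,-01-,0--1
  4 | 010-  (sole → essential)
  5 | 0--1,010-
  7 | --11,0--1
  8 | 10--  (sole → essential)
  9 | -0-1,10--
  10 | -01-,1-1-,10--
  11 | --11,-0-1,-01-,1-1-,10--
  14 | 1-1-  (sole → essential)
  15 | --11,1-1-
Essential prime implicants: -01-, 010-, 1-1-, 10--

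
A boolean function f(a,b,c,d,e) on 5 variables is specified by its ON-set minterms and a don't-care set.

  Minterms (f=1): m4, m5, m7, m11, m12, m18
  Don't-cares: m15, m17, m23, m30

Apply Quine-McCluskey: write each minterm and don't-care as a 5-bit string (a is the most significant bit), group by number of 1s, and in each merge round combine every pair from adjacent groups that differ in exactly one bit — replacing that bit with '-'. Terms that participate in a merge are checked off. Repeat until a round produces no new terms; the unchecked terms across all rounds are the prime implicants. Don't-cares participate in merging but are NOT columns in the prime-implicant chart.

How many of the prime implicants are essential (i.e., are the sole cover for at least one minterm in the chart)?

Round 0: 00100✓ 00101✓ 00111✓ 01011✓ 01100✓ 01111✓ 10001 10010 10111✓ 11110
Round 1: -0111 0-100 0-111 001-1 0010- 01-11
PIs = {-0111, 0-100, 0-111, 001-1, 0010-, 01-11, 10001, 10010, 11110}
Coverage chart:
  m4: 0-100,0010-
  m5: 001-1,0010-
  m7: -0111,0-111,001-1
  m11: 01-11 ←essential
  m12: 0-100 ←essential
  m18: 10010 ←essential
Essential: 0-100, 01-11, 10010

3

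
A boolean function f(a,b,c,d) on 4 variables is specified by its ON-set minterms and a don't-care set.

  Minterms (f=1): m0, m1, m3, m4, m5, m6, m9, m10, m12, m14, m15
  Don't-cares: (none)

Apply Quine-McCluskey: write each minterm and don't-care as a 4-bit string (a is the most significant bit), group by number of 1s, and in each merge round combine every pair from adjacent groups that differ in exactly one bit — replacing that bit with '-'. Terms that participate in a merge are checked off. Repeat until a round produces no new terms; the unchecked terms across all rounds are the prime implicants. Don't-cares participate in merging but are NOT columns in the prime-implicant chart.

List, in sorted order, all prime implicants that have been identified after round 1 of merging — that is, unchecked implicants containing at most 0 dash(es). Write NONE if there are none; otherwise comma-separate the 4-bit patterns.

Round 0: 0000✓ 0001✓ 0011✓ 0100✓ 0101✓ 0110✓ 1001✓ 1010✓ 1100✓ 1110✓ 1111✓
Round 1: -001 -100✓ -110✓ 0-00✓ 0-01✓ 00-1 000-✓ 01-0✓ 010-✓ 1-10 11-0✓ 111-
Round 2: -1-0 0-0-
PIs = {-001, -1-0, 0-0-, 00-1, 1-10, 111-}

NONE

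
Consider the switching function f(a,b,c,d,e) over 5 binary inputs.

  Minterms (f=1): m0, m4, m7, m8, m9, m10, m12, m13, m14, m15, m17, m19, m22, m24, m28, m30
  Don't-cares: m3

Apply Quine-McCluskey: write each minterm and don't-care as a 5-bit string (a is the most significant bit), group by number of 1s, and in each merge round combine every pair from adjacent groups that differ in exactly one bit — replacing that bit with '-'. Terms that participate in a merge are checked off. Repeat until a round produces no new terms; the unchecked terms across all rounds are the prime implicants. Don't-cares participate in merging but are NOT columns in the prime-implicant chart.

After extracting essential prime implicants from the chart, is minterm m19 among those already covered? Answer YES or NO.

YES

size-2^0 implicants → 00000(✓)  00011(✓)  00100(✓)  00111(✓)  01000(✓)  01001(✓)  01010(✓)  01100(✓)  01101(✓)  01110(✓)  01111(✓)  10001(✓)  10011(✓)  10110(✓)  11000(✓)  11100(✓)  11110(✓)
size-2^1 implicants → -0011  -1000(✓)  -1100(✓)  -1110(✓)  0-000(✓)  0-100(✓)  0-111  00-00(✓)  00-11  01-00(✓)  01-01(✓)  01-10(✓)  010-0(✓)  0100-(✓)  011-0(✓)  011-1(✓)  0110-(✓)  0111-(✓)  1-110  100-1  11-00(✓)  111-0(✓)
size-2^2 implicants → -1-00  -11-0  0--00  01--0  01-0-  011--
Unchecked terms (primes): -0011, -1-00, -11-0, 0--00, 0-111, 00-11, 01--0, 01-0-, 011--, 1-110, 100-1
Minterm coverage:
  m0 ⊆ 0--00 [E]
  m4 ⊆ 0--00 [E]
  m7 ⊆ 0-111,00-11
  m8 ⊆ -1-00,0--00,01--0,01-0-
  m9 ⊆ 01-0- [E]
  m10 ⊆ 01--0 [E]
  m12 ⊆ -1-00,-11-0,0--00,01--0,01-0-,011--
  m13 ⊆ 01-0-,011--
  m14 ⊆ -11-0,01--0,011--
  m15 ⊆ 0-111,011--
  m17 ⊆ 100-1 [E]
  m19 ⊆ -0011,100-1
  m22 ⊆ 1-110 [E]
  m24 ⊆ -1-00 [E]
  m28 ⊆ -1-00,-11-0
  m30 ⊆ -11-0,1-110
E = {-1-00, 0--00, 01--0, 01-0-, 1-110, 100-1}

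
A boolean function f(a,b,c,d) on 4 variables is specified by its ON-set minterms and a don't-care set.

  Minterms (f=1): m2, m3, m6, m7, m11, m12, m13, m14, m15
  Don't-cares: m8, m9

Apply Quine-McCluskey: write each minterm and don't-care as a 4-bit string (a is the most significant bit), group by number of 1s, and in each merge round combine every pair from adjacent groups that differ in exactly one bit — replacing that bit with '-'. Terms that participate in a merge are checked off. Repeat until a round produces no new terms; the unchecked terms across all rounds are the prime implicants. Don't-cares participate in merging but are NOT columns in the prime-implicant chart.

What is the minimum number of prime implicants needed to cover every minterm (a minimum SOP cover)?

size-2^0 implicants → 0010(✓)  0011(✓)  0110(✓)  0111(✓)  1000(✓)  1001(✓)  1011(✓)  1100(✓)  1101(✓)  1110(✓)  1111(✓)
size-2^1 implicants → -011(✓)  -110(✓)  -111(✓)  0-10(✓)  0-11(✓)  001-(✓)  011-(✓)  1-00(✓)  1-01(✓)  1-11(✓)  10-1(✓)  100-(✓)  11-0(✓)  11-1(✓)  110-(✓)  111-(✓)
size-2^2 implicants → --11  -11-  0-1-  1--1  1-0-  11--
Unchecked terms (primes): --11, -11-, 0-1-, 1--1, 1-0-, 11--
Minterm coverage:
  m2 ⊆ 0-1- [E]
  m3 ⊆ --11,0-1-
  m6 ⊆ -11-,0-1-
  m7 ⊆ --11,-11-,0-1-
  m11 ⊆ --11,1--1
  m12 ⊆ 1-0-,11--
  m13 ⊆ 1--1,1-0-,11--
  m14 ⊆ -11-,11--
  m15 ⊆ --11,-11-,1--1,11--
E = {0-1-}
Petrick residual → --11, 11--
Cover = cd + a'c + ab  |cover|=3

3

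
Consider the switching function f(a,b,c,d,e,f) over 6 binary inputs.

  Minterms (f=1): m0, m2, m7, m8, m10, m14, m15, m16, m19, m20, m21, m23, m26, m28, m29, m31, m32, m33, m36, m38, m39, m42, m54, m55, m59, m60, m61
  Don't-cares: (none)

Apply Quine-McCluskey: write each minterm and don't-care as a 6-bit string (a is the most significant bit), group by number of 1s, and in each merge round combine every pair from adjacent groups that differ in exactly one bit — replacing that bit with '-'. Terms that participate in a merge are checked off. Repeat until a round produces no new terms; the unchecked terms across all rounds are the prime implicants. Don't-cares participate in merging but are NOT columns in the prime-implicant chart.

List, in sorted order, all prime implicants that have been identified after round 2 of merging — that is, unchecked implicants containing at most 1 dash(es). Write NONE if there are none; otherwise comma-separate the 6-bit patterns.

-00000, -01010, 0-0000, 0-1010, 001-10, 00111-, 010-00, 010-11, 100-00, 10000-, 1001-0, 111011

[col 0] 000000*, 000010*, 000111*, 001000*, 001010*, 001110*, 001111*, 010000*, 010011*, 010100*, 010101*, 010111*, 011010*, 011100*, 011101*, 011111*, 100000*, 100001*, 100100*, 100110*, 100111*, 101010*, 110110*, 110111*, 111011, 111100*, 111101*
[col 1] -00000, -00111*, -01010, -10111*, -11100*, -11101*, 0-0000, 0-0111*, 0-1010, 0-1111*, 00-000*, 00-010*, 00-111*, 0000-0*, 001-10, 0010-0*, 00111-, 01-100*, 01-101*, 01-111*, 010-00, 010-11, 0101-1*, 01010-*, 0111-1*, 01110-*, 1-0110*, 1-0111*, 100-00, 10000-, 1001-0, 10011-*, 11011-*, 11110-*
[col 2] --0111, -1110-, 0--111, 00-0-0, 01-1-1, 01-10-, 1-011-
Prime implicants: --0111, -00000, -01010, -1110-, 0--111, 0-0000, 0-1010, 00-0-0, 001-10, 00111-, 01-1-1, 01-10-, 010-00, 010-11, 1-011-, 100-00, 10000-, 1001-0, 111011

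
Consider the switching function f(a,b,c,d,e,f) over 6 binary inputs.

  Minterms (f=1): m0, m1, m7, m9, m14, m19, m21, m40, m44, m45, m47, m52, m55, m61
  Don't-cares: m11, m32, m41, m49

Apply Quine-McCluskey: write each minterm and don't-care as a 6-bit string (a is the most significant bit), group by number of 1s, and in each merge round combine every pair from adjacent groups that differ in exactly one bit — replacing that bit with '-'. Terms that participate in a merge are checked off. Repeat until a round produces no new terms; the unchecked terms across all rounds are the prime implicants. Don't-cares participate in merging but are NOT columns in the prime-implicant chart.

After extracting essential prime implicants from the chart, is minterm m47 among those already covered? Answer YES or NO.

size-2^0 implicants → 000000(✓)  000001(✓)  000111  001001(✓)  001011(✓)  001110  010011  010101  100000(✓)  101000(✓)  101001(✓)  101100(✓)  101101(✓)  101111(✓)  110001  110100  110111  111101(✓)
size-2^1 implicants → -00000  -01001  00-001  00000-  0010-1  1-1101  10-000  101-00(✓)  101-01(✓)  10100-(✓)  1011-1  10110-(✓)
size-2^2 implicants → 101-0-
Unchecked terms (primes): -00000, -01001, 00-001, 00000-, 000111, 0010-1, 001110, 010011, 010101, 1-1101, 10-000, 101-0-, 1011-1, 110001, 110100, 110111
Minterm coverage:
  m0 ⊆ -00000,00000-
  m1 ⊆ 00-001,00000-
  m7 ⊆ 000111 [E]
  m9 ⊆ -01001,00-001,0010-1
  m14 ⊆ 001110 [E]
  m19 ⊆ 010011 [E]
  m21 ⊆ 010101 [E]
  m40 ⊆ 10-000,101-0-
  m44 ⊆ 101-0- [E]
  m45 ⊆ 1-1101,101-0-,1011-1
  m47 ⊆ 1011-1 [E]
  m52 ⊆ 110100 [E]
  m55 ⊆ 110111 [E]
  m61 ⊆ 1-1101 [E]
E = {000111, 001110, 010011, 010101, 1-1101, 101-0-, 1011-1, 110100, 110111}

YES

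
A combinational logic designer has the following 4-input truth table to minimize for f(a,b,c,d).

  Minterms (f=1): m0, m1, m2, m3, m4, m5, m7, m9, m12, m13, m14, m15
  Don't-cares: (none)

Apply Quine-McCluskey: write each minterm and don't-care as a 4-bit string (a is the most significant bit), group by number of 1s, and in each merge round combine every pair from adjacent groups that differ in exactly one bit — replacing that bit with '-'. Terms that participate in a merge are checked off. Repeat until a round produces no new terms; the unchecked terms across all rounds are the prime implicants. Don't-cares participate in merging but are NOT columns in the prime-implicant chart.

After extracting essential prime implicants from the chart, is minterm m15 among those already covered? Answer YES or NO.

size-2^0 implicants → 0000(✓)  0001(✓)  0010(✓)  0011(✓)  0100(✓)  0101(✓)  0111(✓)  1001(✓)  1100(✓)  1101(✓)  1110(✓)  1111(✓)
size-2^1 implicants → -001(✓)  -100(✓)  -101(✓)  -111(✓)  0-00(✓)  0-01(✓)  0-11(✓)  00-0(✓)  00-1(✓)  000-(✓)  001-(✓)  01-1(✓)  010-(✓)  1-01(✓)  11-0(✓)  11-1(✓)  110-(✓)  111-(✓)
size-2^2 implicants → --01  -1-1  -10-  0--1  0-0-  00--  11--
Unchecked terms (primes): --01, -1-1, -10-, 0--1, 0-0-, 00--, 11--
Minterm coverage:
  m0 ⊆ 0-0-,00--
  m1 ⊆ --01,0--1,0-0-,00--
  m2 ⊆ 00-- [E]
  m3 ⊆ 0--1,00--
  m4 ⊆ -10-,0-0-
  m5 ⊆ --01,-1-1,-10-,0--1,0-0-
  m7 ⊆ -1-1,0--1
  m9 ⊆ --01 [E]
  m12 ⊆ -10-,11--
  m13 ⊆ --01,-1-1,-10-,11--
  m14 ⊆ 11-- [E]
  m15 ⊆ -1-1,11--
E = {--01, 00--, 11--}

YES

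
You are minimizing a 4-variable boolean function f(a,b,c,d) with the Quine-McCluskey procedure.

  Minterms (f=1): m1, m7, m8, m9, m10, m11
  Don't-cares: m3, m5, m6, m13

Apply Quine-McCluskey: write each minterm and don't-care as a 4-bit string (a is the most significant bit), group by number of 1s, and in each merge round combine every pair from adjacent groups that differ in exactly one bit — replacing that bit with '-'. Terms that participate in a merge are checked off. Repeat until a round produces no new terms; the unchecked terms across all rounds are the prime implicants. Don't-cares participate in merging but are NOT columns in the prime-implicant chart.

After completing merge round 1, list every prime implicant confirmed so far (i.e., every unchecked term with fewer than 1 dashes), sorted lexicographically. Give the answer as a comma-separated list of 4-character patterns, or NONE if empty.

NONE

size-2^0 implicants → 0001(✓)  0011(✓)  0101(✓)  0110(✓)  0111(✓)  1000(✓)  1001(✓)  1010(✓)  1011(✓)  1101(✓)
size-2^1 implicants → -001(✓)  -011(✓)  -101(✓)  0-01(✓)  0-11(✓)  00-1(✓)  01-1(✓)  011-  1-01(✓)  10-0(✓)  10-1(✓)  100-(✓)  101-(✓)
size-2^2 implicants → --01  -0-1  0--1  10--
Unchecked terms (primes): --01, -0-1, 0--1, 011-, 10--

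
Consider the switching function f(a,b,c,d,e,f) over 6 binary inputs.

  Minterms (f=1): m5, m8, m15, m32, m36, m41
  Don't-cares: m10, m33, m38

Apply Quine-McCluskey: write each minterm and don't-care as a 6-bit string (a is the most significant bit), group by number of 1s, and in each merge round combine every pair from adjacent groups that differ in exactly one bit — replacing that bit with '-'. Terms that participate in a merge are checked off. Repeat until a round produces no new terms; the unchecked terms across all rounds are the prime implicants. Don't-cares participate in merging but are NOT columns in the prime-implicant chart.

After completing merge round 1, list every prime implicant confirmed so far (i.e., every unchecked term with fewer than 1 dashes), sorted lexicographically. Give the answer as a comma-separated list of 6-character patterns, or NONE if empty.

[col 0] 000101, 001000*, 001010*, 001111, 100000*, 100001*, 100100*, 100110*, 101001*
[col 1] 0010-0, 10-001, 100-00, 10000-, 1001-0
Prime implicants: 000101, 0010-0, 001111, 10-001, 100-00, 10000-, 1001-0

000101, 001111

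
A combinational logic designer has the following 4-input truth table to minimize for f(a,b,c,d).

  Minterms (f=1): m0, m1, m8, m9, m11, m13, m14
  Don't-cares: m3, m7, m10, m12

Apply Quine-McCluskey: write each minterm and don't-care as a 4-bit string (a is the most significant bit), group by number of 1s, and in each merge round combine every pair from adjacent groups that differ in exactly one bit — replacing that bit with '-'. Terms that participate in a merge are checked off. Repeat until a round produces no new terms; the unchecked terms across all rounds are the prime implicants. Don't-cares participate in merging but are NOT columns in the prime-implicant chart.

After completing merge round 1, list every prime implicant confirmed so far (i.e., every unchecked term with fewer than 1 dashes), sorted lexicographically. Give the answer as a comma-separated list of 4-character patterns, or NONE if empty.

Round 0: 0000✓ 0001✓ 0011✓ 0111✓ 1000✓ 1001✓ 1010✓ 1011✓ 1100✓ 1101✓ 1110✓
Round 1: -000✓ -001✓ -011✓ 0-11 00-1✓ 000-✓ 1-00✓ 1-01✓ 1-10✓ 10-0✓ 10-1✓ 100-✓ 101-✓ 11-0✓ 110-✓
Round 2: -0-1 -00- 1--0 1-0- 10--
PIs = {-0-1, -00-, 0-11, 1--0, 1-0-, 10--}

NONE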